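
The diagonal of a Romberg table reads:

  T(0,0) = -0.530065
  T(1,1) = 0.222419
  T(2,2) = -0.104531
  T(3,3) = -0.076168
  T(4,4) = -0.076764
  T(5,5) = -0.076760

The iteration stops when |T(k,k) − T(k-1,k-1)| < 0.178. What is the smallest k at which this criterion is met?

k = 3

|T(1,1) − T(0,0)| = 0.752484 ≥ 0.178
|T(2,2) − T(1,1)| = 0.326950 ≥ 0.178
|T(3,3) − T(2,2)| = 0.028363 < 0.178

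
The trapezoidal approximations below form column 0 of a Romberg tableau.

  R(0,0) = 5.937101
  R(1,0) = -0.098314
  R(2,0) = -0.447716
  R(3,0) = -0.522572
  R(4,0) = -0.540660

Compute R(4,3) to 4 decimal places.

-0.5466

Richardson extrapolation on the trapezoidal column (denominator 4−1=3):
R(2,1) = -0.447716 + (-0.447716 − (-0.098314))/3 = -0.564183
R(3,1) = -0.522572 + (-0.522572 − (-0.447716))/3 = -0.547524
R(4,1) = -0.540660 + (-0.540660 − (-0.522572))/3 = -0.546689
R(3,2) = -0.547524 + (-0.547524 − (-0.564183))/15 = -0.546413
R(4,2) = (16·(-0.546689) − (-0.547524)) / 15 = -0.546633
R(4,3) = -0.546633 + (-0.546633 − (-0.546413))/63 = -0.546636
(Column j=1 coincides with Simpson's rule on the same nodes.)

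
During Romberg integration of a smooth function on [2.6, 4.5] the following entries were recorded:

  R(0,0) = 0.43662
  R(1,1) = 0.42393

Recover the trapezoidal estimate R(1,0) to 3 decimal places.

0.427

From R(1,1) = (4·R(1,0) − R(0,0))/3, solve for R(1,0):
4·R(1,0) = 3·0.42393 + 0.43662 = 1.70841
R(1,0) = 0.42710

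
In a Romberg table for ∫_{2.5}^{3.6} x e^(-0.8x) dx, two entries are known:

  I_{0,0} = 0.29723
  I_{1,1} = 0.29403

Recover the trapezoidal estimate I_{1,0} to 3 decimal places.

0.295

From I_{1,1} = (4·I_{1,0} − I_{0,0})/3, solve for I_{1,0}:
4·I_{1,0} = 3·0.29403 + 0.29723 = 1.17932
I_{1,0} = 0.29483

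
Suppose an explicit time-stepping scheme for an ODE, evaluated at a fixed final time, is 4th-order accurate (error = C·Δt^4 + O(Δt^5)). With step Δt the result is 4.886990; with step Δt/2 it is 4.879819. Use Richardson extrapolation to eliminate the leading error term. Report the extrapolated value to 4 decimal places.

4.8793

The leading error scales as Δt^4; refining by a factor of 2 reduces it by 2^4 = 16.
Extrapolated value = (16·A(Δt/2) − A(Δt)) / (16 − 1)
= (16·4.879819 − 4.886990) / 15
= 73.190114 / 15 = 4.879341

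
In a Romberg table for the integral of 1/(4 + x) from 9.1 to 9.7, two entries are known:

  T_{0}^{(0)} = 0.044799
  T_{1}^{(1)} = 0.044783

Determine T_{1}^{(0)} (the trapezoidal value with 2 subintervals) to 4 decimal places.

0.0448

From T_{1}^{(1)} = (4·T_{1}^{(0)} − T_{0}^{(0)})/3, solve for T_{1}^{(0)}:
4·T_{1}^{(0)} = 3·0.044783 + 0.044799 = 0.179148
T_{1}^{(0)} = 0.044787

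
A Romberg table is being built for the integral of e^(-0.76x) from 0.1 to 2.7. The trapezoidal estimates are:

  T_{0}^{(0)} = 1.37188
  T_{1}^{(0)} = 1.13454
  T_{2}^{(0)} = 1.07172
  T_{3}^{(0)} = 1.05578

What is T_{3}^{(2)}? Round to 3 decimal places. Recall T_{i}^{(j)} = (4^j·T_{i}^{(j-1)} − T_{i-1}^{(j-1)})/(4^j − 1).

T_{2}^{(1)} = 1.07172 + (1.07172 − 1.13454)/3 = 1.05078
T_{3}^{(1)} = 1.05578 + (1.05578 − 1.07172)/3 = 1.05047
T_{3}^{(2)} = (16·1.05047 − 1.05078) / 15 = 1.05045

1.050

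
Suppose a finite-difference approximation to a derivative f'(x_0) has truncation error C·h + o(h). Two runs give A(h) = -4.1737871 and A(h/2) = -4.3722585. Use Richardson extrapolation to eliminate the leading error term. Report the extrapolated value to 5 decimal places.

-4.57073

The leading error scales as h; refining by a factor of 2 reduces it by 2^1 = 2.
Extrapolated value = (2·A(h/2) − A(h)) / (2 − 1)
= (2·(-4.3722585) − (-4.1737871)) / 1
= -4.5707299 / 1 = -4.5707299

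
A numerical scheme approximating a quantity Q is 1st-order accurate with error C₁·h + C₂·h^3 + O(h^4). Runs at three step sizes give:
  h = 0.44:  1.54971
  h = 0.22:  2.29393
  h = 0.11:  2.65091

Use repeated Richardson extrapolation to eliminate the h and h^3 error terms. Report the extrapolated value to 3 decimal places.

3.004

First eliminate the h term (factor 2^1 = 2):
  B₁ = (2·2.29393 − 1.54971)/1 = 3.03815
  B₂ = (2·2.65091 − 2.29393)/1 = 3.00789
Then eliminate the h^3 term (factor 2^3 = 8):
  (8·3.00789 − 3.03815)/7 = 3.00357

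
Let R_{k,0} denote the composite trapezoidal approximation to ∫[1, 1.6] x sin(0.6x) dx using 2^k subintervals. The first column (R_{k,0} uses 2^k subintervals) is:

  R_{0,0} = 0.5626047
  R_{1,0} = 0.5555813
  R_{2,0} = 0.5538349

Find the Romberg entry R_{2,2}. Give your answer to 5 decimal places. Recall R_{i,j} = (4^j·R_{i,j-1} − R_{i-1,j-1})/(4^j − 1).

Richardson extrapolation on the trapezoidal column (denominator 4−1=3):
R_{1,1} = 0.5555813 + (0.5555813 − 0.5626047)/3 = 0.5532402
R_{2,1} = (4·0.5538349 − 0.5555813) / 3 = 0.5532528
R_{2,2} = (16·0.5532528 − 0.5532402) / 15 = 0.5532536

0.55325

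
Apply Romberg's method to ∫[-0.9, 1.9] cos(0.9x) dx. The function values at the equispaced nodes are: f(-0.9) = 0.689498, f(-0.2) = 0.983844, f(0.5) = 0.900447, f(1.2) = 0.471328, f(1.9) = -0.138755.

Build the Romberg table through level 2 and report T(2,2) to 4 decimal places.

1.9048

T(0,0) (trapezoid, 1 panel, h=2.8000): 0.771040
T(1,0) (trapezoid, 2 panels, h=1.4000): 1.646146
T(2,0) (trapezoid, 4 panels, h=0.7000): 1.841693
T(1,1) = 1.646146 + (1.646146 − 0.771040)/3 = 1.937848
T(2,1) = 1.841693 + (1.841693 − 1.646146)/3 = 1.906875
T(2,2) = 1.906875 + (1.906875 − 1.937848)/15 = 1.904810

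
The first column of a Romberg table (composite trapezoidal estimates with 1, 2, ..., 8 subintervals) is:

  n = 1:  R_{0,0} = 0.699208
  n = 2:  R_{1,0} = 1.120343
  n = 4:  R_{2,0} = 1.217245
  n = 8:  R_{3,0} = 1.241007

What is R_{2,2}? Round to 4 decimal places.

R_{1,1} = 1.120343 + (1.120343 − 0.699208)/3 = 1.260721
R_{2,1} = (4·1.217245 − 1.120343) / 3 = 1.249546
R_{2,2} = (16·1.249546 − 1.260721) / 15 = 1.248801
(Column j=1 coincides with Simpson's rule on the same nodes.)

1.2488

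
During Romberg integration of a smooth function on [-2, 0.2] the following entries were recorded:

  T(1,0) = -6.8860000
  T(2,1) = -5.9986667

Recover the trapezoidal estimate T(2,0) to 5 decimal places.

-6.22050

From T(2,1) = (4·T(2,0) − T(1,0))/3, solve for T(2,0):
4·T(2,0) = 3·(-5.9986667) + (-6.8860000) = -24.8820001
T(2,0) = -6.2205000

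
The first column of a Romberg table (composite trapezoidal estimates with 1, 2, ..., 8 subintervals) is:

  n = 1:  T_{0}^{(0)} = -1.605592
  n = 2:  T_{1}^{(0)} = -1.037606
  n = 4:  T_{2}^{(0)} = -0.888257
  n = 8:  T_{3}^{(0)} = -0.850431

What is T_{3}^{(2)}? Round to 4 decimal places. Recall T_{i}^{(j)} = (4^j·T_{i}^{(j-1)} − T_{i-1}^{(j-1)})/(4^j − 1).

-0.8378

T_{2}^{(1)} = -0.888257 + (-0.888257 − (-1.037606))/3 = -0.838474
T_{3}^{(1)} = -0.850431 + (-0.850431 − (-0.888257))/3 = -0.837822
T_{3}^{(2)} = -0.837822 + (-0.837822 − (-0.838474))/15 = -0.837779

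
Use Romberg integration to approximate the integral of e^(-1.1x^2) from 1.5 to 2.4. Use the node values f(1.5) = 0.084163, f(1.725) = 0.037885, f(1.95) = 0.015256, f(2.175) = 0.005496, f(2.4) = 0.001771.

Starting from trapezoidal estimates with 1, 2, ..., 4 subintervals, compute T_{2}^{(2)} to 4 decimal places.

T_{0}^{(0)} (trapezoid, 1 panel, h=0.9000): 0.038670
T_{1}^{(0)} (trapezoid, 2 panels, h=0.4500): 0.026200
T_{2}^{(0)} (trapezoid, 4 panels, h=0.2250): 0.022861
T_{1}^{(1)} = 0.026200 + (0.026200 − 0.038670)/3 = 0.022043
T_{2}^{(1)} = 0.022861 + (0.022861 − 0.026200)/3 = 0.021748
T_{2}^{(2)} = 0.021748 + (0.021748 − 0.022043)/15 = 0.021728

0.0217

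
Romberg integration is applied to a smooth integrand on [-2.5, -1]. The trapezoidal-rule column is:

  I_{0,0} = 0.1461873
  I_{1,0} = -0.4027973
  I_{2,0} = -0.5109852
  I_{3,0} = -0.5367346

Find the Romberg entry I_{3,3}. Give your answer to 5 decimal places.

I_{1,1} = (4·(-0.4027973) − 0.1461873) / 3 = -0.5857922
I_{2,1} = -0.5109852 + (-0.5109852 − (-0.4027973))/3 = -0.5470478
I_{3,1} = (4·(-0.5367346) − (-0.5109852)) / 3 = -0.5453177
I_{2,2} = -0.5470478 + (-0.5470478 − (-0.5857922))/15 = -0.5444648
I_{3,2} = -0.5453177 + (-0.5453177 − (-0.5470478))/15 = -0.5452024
I_{3,3} = (64·(-0.5452024) − (-0.5444648)) / 63 = -0.5452141
(Column j=1 coincides with Simpson's rule on the same nodes.)

-0.54521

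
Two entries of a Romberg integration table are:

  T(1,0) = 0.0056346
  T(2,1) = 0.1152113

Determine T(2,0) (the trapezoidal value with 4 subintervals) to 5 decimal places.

From T(2,1) = (4·T(2,0) − T(1,0))/3, solve for T(2,0):
4·T(2,0) = 3·0.1152113 + 0.0056346 = 0.3512685
T(2,0) = 0.0878171

0.08782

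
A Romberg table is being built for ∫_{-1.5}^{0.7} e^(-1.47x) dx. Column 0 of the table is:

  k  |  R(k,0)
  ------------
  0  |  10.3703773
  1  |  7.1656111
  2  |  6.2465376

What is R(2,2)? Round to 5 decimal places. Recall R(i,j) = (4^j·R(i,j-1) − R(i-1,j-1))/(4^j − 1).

Richardson extrapolation on the trapezoidal column (denominator 4−1=3):
R(1,1) = (4·7.1656111 − 10.3703773) / 3 = 6.0973557
R(2,1) = 6.2465376 + (6.2465376 − 7.1656111)/3 = 5.9401798
R(2,2) = (16·5.9401798 − 6.0973557) / 15 = 5.9297014

5.92970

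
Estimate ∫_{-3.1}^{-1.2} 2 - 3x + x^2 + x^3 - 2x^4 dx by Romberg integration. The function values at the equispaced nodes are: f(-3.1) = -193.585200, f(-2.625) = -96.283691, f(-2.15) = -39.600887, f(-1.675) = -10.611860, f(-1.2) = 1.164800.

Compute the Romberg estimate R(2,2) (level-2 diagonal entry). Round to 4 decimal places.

R(0,0) (trapezoid, 1 panel, h=1.9000): -182.799380
R(1,0) (trapezoid, 2 panels, h=0.9500): -129.020533
R(2,0) (trapezoid, 4 panels, h=0.4750): -115.285653
R(1,1) = -129.020533 + (-129.020533 − (-182.799380))/3 = -111.094251
R(2,1) = -115.285653 + (-115.285653 − (-129.020533))/3 = -110.707360
R(2,2) = -110.707360 + (-110.707360 − (-111.094251))/15 = -110.681567

-110.6816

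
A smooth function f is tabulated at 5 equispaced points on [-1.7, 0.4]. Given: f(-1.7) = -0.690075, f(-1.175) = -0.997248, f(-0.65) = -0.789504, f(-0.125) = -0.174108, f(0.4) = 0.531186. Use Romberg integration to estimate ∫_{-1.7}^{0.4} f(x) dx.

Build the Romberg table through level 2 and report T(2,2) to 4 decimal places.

-1.1216

T(0,0) (trapezoid, 1 panel, h=2.1000): -0.166833
T(1,0) (trapezoid, 2 panels, h=1.0500): -0.912396
T(2,0) (trapezoid, 4 panels, h=0.5250): -1.071160
T(1,1) = -0.912396 + (-0.912396 − (-0.166833))/3 = -1.160917
T(2,1) = -1.071160 + (-1.071160 − (-0.912396))/3 = -1.124081
T(2,2) = -1.124081 + (-1.124081 − (-1.160917))/15 = -1.121625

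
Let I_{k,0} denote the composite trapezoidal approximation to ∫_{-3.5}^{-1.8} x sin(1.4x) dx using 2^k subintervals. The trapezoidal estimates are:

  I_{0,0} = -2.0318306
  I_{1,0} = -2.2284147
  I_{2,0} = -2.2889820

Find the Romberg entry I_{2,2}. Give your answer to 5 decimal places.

-2.31019

Richardson extrapolation on the trapezoidal column (denominator 4−1=3):
I_{1,1} = (4·(-2.2284147) − (-2.0318306)) / 3 = -2.2939427
I_{2,1} = -2.2889820 + (-2.2889820 − (-2.2284147))/3 = -2.3091711
I_{2,2} = (16·(-2.3091711) − (-2.2939427)) / 15 = -2.3101863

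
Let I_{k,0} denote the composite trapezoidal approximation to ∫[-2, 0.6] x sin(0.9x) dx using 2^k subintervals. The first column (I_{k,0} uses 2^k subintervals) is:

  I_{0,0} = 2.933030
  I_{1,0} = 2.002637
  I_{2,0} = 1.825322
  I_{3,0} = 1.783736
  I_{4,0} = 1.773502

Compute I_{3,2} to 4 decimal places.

1.7701

I_{2,1} = (4·1.825322 − 2.002637) / 3 = 1.766217
I_{3,1} = 1.783736 + (1.783736 − 1.825322)/3 = 1.769874
I_{3,2} = 1.769874 + (1.769874 − 1.766217)/15 = 1.770118
(Column j=1 coincides with Simpson's rule on the same nodes.)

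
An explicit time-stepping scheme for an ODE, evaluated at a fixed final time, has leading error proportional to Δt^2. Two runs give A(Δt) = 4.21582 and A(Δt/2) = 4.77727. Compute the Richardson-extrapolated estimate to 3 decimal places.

4.964

The leading error scales as Δt^2; refining by a factor of 2 reduces it by 2^2 = 4.
Extrapolated value = (4·A(Δt/2) − A(Δt)) / (4 − 1)
= (4·4.77727 − 4.21582) / 3
= 14.89326 / 3 = 4.96442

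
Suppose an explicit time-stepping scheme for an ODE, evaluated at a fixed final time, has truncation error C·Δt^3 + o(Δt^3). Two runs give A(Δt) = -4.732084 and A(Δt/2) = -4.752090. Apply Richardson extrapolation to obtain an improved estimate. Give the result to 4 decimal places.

The leading error scales as Δt^3; refining by a factor of 2 reduces it by 2^3 = 8.
Extrapolated value = (8·A(Δt/2) − A(Δt)) / (8 − 1)
= (8·(-4.752090) − (-4.732084)) / 7
= -33.284636 / 7 = -4.754948

-4.7549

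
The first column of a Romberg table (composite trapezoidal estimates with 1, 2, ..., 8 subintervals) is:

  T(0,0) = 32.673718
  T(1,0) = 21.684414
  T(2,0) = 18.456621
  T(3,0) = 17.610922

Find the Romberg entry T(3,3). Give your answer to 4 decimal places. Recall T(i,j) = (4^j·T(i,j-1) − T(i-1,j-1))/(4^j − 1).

T(1,1) = 21.684414 + (21.684414 − 32.673718)/3 = 18.021313
T(2,1) = 18.456621 + (18.456621 − 21.684414)/3 = 17.380690
T(3,1) = (4·17.610922 − 18.456621) / 3 = 17.329022
T(2,2) = 17.380690 + (17.380690 − 18.021313)/15 = 17.337982
T(3,2) = (16·17.329022 − 17.380690) / 15 = 17.325577
T(3,3) = 17.325577 + (17.325577 − 17.337982)/63 = 17.325380
(Column j=1 coincides with Simpson's rule on the same nodes.)

17.3254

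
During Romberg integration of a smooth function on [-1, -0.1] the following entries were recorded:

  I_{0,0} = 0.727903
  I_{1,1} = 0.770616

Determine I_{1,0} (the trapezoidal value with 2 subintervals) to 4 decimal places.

0.7599

From I_{1,1} = (4·I_{1,0} − I_{0,0})/3, solve for I_{1,0}:
4·I_{1,0} = 3·0.770616 + 0.727903 = 3.039751
I_{1,0} = 0.759938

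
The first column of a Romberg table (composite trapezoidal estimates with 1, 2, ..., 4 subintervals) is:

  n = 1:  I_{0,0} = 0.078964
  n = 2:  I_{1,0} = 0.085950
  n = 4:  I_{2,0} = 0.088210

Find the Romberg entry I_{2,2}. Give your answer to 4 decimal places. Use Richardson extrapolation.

Richardson extrapolation on the trapezoidal column (denominator 4−1=3):
I_{1,1} = 0.085950 + (0.085950 − 0.078964)/3 = 0.088279
I_{2,1} = 0.088210 + (0.088210 − 0.085950)/3 = 0.088963
I_{2,2} = 0.088963 + (0.088963 − 0.088279)/15 = 0.089009
(Column j=1 coincides with Simpson's rule on the same nodes.)

0.0890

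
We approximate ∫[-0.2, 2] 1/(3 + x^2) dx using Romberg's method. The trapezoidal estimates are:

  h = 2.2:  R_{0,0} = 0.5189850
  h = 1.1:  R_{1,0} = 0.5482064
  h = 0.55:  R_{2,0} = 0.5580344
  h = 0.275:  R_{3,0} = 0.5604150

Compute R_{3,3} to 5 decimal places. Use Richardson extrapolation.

0.56120

R_{1,1} = 0.5482064 + (0.5482064 − 0.5189850)/3 = 0.5579469
R_{2,1} = 0.5580344 + (0.5580344 − 0.5482064)/3 = 0.5613104
R_{3,1} = (4·0.5604150 − 0.5580344) / 3 = 0.5612085
R_{2,2} = 0.5613104 + (0.5613104 − 0.5579469)/15 = 0.5615346
R_{3,2} = 0.5612085 + (0.5612085 − 0.5613104)/15 = 0.5612017
R_{3,3} = 0.5612017 + (0.5612017 − 0.5615346)/63 = 0.5611964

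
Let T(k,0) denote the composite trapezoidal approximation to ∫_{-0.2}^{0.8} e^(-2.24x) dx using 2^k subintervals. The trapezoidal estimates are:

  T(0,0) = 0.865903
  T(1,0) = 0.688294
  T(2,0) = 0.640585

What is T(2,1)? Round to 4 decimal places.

Richardson extrapolation on the trapezoidal column (denominator 4−1=3):
T(2,1) = 0.640585 + (0.640585 − 0.688294)/3 = 0.624682

0.6247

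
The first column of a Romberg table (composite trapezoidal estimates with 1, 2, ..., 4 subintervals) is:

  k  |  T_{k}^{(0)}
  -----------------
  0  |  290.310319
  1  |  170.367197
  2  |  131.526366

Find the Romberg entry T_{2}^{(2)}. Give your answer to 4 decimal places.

Richardson extrapolation on the trapezoidal column (denominator 4−1=3):
T_{1}^{(1)} = (4·170.367197 − 290.310319) / 3 = 130.386156
T_{2}^{(1)} = (4·131.526366 − 170.367197) / 3 = 118.579422
T_{2}^{(2)} = (16·118.579422 − 130.386156) / 15 = 117.792306

117.7923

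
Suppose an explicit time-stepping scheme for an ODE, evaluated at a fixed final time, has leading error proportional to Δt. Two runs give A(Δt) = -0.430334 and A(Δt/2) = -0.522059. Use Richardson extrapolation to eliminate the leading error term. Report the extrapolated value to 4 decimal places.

Extrapolated value = (2·A(Δt/2) − A(Δt)) / (2 − 1)
= (2·(-0.522059) − (-0.430334)) / 1
= -0.613784 / 1 = -0.613784

-0.6138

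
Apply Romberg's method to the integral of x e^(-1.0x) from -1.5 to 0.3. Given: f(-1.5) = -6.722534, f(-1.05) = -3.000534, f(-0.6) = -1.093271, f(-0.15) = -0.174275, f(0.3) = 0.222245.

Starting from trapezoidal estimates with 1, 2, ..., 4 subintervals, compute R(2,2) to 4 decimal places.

R(0,0) (trapezoid, 1 panel, h=1.8000): -5.850260
R(1,0) (trapezoid, 2 panels, h=0.9000): -3.909074
R(2,0) (trapezoid, 4 panels, h=0.4500): -3.383201
R(1,1) = -3.909074 + (-3.909074 − (-5.850260))/3 = -3.262012
R(2,1) = -3.383201 + (-3.383201 − (-3.909074))/3 = -3.207910
R(2,2) = -3.207910 + (-3.207910 − (-3.262012))/15 = -3.204303

-3.2043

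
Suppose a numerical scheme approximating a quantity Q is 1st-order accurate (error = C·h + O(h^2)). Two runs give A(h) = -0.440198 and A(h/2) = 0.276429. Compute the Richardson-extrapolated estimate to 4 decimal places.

The leading error scales as h; refining by a factor of 2 reduces it by 2^1 = 2.
Extrapolated value = (2·A(h/2) − A(h)) / (2 − 1)
= (2·0.276429 − (-0.440198)) / 1
= 0.993056 / 1 = 0.993056

0.9931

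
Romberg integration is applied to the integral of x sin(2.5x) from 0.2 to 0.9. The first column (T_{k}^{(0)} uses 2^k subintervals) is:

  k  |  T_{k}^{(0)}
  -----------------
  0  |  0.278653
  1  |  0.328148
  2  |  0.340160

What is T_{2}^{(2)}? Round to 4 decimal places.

0.3441

Richardson extrapolation on the trapezoidal column (denominator 4−1=3):
T_{1}^{(1)} = (4·0.328148 − 0.278653) / 3 = 0.344646
T_{2}^{(1)} = 0.340160 + (0.340160 − 0.328148)/3 = 0.344164
T_{2}^{(2)} = 0.344164 + (0.344164 − 0.344646)/15 = 0.344132
(Column j=1 coincides with Simpson's rule on the same nodes.)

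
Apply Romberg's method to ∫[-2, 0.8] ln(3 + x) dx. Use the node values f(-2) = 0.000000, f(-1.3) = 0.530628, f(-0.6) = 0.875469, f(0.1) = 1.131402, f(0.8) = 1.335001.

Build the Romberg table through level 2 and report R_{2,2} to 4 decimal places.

R_{0,0} (trapezoid, 1 panel, h=2.8000): 1.869001
R_{1,0} (trapezoid, 2 panels, h=1.4000): 2.160157
R_{2,0} (trapezoid, 4 panels, h=0.7000): 2.243500
R_{1,1} = 2.160157 + (2.160157 − 1.869001)/3 = 2.257209
R_{2,1} = 2.243500 + (2.243500 − 2.160157)/3 = 2.271281
R_{2,2} = 2.271281 + (2.271281 − 2.257209)/15 = 2.272219

2.2722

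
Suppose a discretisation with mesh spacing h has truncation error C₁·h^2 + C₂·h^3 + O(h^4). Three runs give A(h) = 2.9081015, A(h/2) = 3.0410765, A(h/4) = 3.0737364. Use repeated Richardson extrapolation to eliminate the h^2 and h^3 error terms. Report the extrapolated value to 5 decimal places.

3.08451

First eliminate the h^2 term (factor 2^2 = 4):
  B₁ = (4·3.0410765 − 2.9081015)/3 = 3.0854015
  B₂ = (4·3.0737364 − 3.0410765)/3 = 3.0846230
Then eliminate the h^3 term (factor 2^3 = 8):
  (8·3.0846230 − 3.0854015)/7 = 3.0845118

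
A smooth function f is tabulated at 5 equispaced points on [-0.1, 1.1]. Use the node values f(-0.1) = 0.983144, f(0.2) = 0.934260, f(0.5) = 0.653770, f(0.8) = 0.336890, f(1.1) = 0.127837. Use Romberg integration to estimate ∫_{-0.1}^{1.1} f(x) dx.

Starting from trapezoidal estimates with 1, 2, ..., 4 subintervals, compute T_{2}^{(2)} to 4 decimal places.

0.7507

T_{0}^{(0)} (trapezoid, 1 panel, h=1.2000): 0.666589
T_{1}^{(0)} (trapezoid, 2 panels, h=0.6000): 0.725556
T_{2}^{(0)} (trapezoid, 4 panels, h=0.3000): 0.744123
T_{1}^{(1)} = 0.725556 + (0.725556 − 0.666589)/3 = 0.745212
T_{2}^{(1)} = 0.744123 + (0.744123 − 0.725556)/3 = 0.750312
T_{2}^{(2)} = 0.750312 + (0.750312 − 0.745212)/15 = 0.750652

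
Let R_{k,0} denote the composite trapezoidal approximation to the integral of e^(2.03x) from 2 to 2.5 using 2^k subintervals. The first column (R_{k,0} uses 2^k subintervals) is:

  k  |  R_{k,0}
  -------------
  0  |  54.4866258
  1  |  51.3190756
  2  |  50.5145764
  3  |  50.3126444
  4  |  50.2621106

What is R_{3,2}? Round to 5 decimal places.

50.24526

R_{2,1} = (4·50.5145764 − 51.3190756) / 3 = 50.2464100
R_{3,1} = 50.3126444 + (50.3126444 − 50.5145764)/3 = 50.2453337
R_{3,2} = 50.2453337 + (50.2453337 − 50.2464100)/15 = 50.2452619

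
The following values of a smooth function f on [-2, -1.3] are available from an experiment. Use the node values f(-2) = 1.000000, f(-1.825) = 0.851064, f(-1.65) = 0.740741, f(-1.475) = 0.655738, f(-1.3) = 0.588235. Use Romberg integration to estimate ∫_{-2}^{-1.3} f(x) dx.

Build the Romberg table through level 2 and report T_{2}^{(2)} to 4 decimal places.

0.5306

T_{0}^{(0)} (trapezoid, 1 panel, h=0.7000): 0.555882
T_{1}^{(0)} (trapezoid, 2 panels, h=0.3500): 0.537200
T_{2}^{(0)} (trapezoid, 4 panels, h=0.1750): 0.532291
T_{1}^{(1)} = 0.537200 + (0.537200 − 0.555882)/3 = 0.530973
T_{2}^{(1)} = 0.532291 + (0.532291 − 0.537200)/3 = 0.530655
T_{2}^{(2)} = 0.530655 + (0.530655 − 0.530973)/15 = 0.530634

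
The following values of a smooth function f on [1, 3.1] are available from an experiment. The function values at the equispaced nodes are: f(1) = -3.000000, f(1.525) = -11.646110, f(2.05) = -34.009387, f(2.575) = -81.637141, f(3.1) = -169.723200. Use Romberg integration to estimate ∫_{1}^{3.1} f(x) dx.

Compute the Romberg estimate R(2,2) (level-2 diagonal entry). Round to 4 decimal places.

-107.3856

R(0,0) (trapezoid, 1 panel, h=2.1000): -181.359360
R(1,0) (trapezoid, 2 panels, h=1.0500): -126.389536
R(2,0) (trapezoid, 4 panels, h=0.5250): -112.168475
R(1,1) = -126.389536 + (-126.389536 − (-181.359360))/3 = -108.066261
R(2,1) = -112.168475 + (-112.168475 − (-126.389536))/3 = -107.428121
R(2,2) = -107.428121 + (-107.428121 − (-108.066261))/15 = -107.385578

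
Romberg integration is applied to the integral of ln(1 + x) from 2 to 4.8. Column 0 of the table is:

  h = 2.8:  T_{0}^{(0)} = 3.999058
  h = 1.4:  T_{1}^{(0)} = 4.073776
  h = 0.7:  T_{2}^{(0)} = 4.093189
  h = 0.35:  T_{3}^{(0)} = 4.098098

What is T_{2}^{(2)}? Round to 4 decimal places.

4.0997

T_{1}^{(1)} = (4·4.073776 − 3.999058) / 3 = 4.098682
T_{2}^{(1)} = (4·4.093189 − 4.073776) / 3 = 4.099660
T_{2}^{(2)} = (16·4.099660 − 4.098682) / 15 = 4.099725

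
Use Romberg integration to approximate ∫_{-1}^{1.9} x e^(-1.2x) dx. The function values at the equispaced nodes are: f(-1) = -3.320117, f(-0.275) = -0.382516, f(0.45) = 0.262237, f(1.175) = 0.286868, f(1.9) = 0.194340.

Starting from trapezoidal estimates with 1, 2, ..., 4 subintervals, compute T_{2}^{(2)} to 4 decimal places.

-0.7023

T_{0}^{(0)} (trapezoid, 1 panel, h=2.9000): -4.532377
T_{1}^{(0)} (trapezoid, 2 panels, h=1.4500): -1.885945
T_{2}^{(0)} (trapezoid, 4 panels, h=0.7250): -1.012317
T_{1}^{(1)} = -1.885945 + (-1.885945 − (-4.532377))/3 = -1.003801
T_{2}^{(1)} = -1.012317 + (-1.012317 − (-1.885945))/3 = -0.721108
T_{2}^{(2)} = -0.721108 + (-0.721108 − (-1.003801))/15 = -0.702262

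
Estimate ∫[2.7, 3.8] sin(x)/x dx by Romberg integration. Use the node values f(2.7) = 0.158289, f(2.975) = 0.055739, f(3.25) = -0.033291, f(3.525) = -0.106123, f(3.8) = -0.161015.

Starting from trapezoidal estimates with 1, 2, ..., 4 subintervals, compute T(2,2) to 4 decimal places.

T(0,0) (trapezoid, 1 panel, h=1.1000): -0.001499
T(1,0) (trapezoid, 2 panels, h=0.5500): -0.019060
T(2,0) (trapezoid, 4 panels, h=0.2750): -0.023385
T(1,1) = -0.019060 + (-0.019060 − (-0.001499))/3 = -0.024914
T(2,1) = -0.023385 + (-0.023385 − (-0.019060))/3 = -0.024827
T(2,2) = -0.024827 + (-0.024827 − (-0.024914))/15 = -0.024821

-0.0248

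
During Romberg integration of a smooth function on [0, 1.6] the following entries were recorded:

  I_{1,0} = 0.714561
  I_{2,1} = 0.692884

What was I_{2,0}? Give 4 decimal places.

From I_{2,1} = (4·I_{2,0} − I_{1,0})/3, solve for I_{2,0}:
4·I_{2,0} = 3·0.692884 + 0.714561 = 2.793213
I_{2,0} = 0.698303

0.6983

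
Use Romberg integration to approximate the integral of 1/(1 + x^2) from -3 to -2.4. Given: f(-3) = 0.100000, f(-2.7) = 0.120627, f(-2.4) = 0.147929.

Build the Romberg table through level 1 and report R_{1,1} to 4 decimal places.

0.0730

R_{0,0} (trapezoid, 1 panel, h=0.6000): 0.074379
R_{1,0} (trapezoid, 2 panels, h=0.3000): 0.073377
R_{1,1} = 0.073377 + (0.073377 − 0.074379)/3 = 0.073043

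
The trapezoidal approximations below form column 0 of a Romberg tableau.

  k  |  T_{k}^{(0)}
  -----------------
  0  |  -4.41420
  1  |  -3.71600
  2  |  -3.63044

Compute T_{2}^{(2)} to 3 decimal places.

-3.610

Richardson extrapolation on the trapezoidal column (denominator 4−1=3):
T_{1}^{(1)} = (4·(-3.71600) − (-4.41420)) / 3 = -3.48327
T_{2}^{(1)} = (4·(-3.63044) − (-3.71600)) / 3 = -3.60192
T_{2}^{(2)} = (16·(-3.60192) − (-3.48327)) / 15 = -3.60983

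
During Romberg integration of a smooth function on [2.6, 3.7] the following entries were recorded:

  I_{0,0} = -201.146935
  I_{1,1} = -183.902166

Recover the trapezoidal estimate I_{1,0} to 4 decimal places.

From I_{1,1} = (4·I_{1,0} − I_{0,0})/3, solve for I_{1,0}:
4·I_{1,0} = 3·(-183.902166) + (-201.146935) = -752.853433
I_{1,0} = -188.213358

-188.2134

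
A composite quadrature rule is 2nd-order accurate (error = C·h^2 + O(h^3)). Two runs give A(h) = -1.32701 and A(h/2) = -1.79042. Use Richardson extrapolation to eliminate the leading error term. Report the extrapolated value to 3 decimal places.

The leading error scales as h^2; refining by a factor of 2 reduces it by 2^2 = 4.
Extrapolated value = (4·A(h/2) − A(h)) / (4 − 1)
= (4·(-1.79042) − (-1.32701)) / 3
= -5.83467 / 3 = -1.94489

-1.945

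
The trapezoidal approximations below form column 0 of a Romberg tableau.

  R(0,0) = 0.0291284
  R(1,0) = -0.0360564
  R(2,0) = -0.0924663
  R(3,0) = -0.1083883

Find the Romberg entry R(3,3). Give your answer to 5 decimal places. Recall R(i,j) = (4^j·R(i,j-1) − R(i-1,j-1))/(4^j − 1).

Richardson extrapolation on the trapezoidal column (denominator 4−1=3):
R(1,1) = (4·(-0.0360564) − 0.0291284) / 3 = -0.0577847
R(2,1) = -0.0924663 + (-0.0924663 − (-0.0360564))/3 = -0.1112696
R(3,1) = (4·(-0.1083883) − (-0.0924663)) / 3 = -0.1136956
R(2,2) = -0.1112696 + (-0.1112696 − (-0.0577847))/15 = -0.1148353
R(3,2) = -0.1136956 + (-0.1136956 − (-0.1112696))/15 = -0.1138573
R(3,3) = -0.1138573 + (-0.1138573 − (-0.1148353))/63 = -0.1138418

-0.11384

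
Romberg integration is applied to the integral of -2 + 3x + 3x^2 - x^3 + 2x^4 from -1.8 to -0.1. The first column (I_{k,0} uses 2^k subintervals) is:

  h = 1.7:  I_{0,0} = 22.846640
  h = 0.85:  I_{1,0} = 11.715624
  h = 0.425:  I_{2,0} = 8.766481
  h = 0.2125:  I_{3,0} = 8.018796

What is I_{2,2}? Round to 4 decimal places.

7.7686

Richardson extrapolation on the trapezoidal column (denominator 4−1=3):
I_{1,1} = 11.715624 + (11.715624 − 22.846640)/3 = 8.005285
I_{2,1} = 8.766481 + (8.766481 − 11.715624)/3 = 7.783433
I_{2,2} = 7.783433 + (7.783433 − 8.005285)/15 = 7.768643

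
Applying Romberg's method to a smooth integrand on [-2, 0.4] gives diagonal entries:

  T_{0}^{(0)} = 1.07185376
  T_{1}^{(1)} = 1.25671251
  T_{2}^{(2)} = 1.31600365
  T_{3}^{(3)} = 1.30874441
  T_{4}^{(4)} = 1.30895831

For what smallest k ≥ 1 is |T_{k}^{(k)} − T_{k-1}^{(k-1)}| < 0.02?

k = 3

|T_{1}^{(1)} − T_{0}^{(0)}| = 0.18485875 ≥ 0.02
|T_{2}^{(2)} − T_{1}^{(1)}| = 0.05929114 ≥ 0.02
|T_{3}^{(3)} − T_{2}^{(2)}| = 0.00725924 < 0.02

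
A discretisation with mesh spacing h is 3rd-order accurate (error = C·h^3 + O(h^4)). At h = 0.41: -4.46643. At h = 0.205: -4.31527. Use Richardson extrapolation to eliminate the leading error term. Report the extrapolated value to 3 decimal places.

Extrapolated value = (8·A(h/2) − A(h)) / (8 − 1)
= (8·(-4.31527) − (-4.46643)) / 7
= -30.05573 / 7 = -4.29368

-4.294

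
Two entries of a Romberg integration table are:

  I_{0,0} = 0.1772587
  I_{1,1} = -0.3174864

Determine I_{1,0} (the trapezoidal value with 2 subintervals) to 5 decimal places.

From I_{1,1} = (4·I_{1,0} − I_{0,0})/3, solve for I_{1,0}:
4·I_{1,0} = 3·(-0.3174864) + 0.1772587 = -0.7752005
I_{1,0} = -0.1938001

-0.19380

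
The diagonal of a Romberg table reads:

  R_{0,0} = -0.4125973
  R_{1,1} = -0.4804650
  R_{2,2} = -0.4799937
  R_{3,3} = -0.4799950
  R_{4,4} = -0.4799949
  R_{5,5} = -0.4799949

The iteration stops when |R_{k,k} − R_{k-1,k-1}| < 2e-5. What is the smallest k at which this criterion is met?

|R_{1,1} − R_{0,0}| = 0.0678677 ≥ 2e-5
|R_{2,2} − R_{1,1}| = 0.0004713 ≥ 2e-5
|R_{3,3} − R_{2,2}| = 0.0000013 < 2e-5

k = 3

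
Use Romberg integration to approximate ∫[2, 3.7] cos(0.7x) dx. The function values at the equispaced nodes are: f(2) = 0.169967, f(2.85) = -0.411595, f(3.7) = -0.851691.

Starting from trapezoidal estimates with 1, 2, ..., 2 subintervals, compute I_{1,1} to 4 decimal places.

I_{0,0} (trapezoid, 1 panel, h=1.7000): -0.579465
I_{1,0} (trapezoid, 2 panels, h=0.8500): -0.639588
I_{1,1} = -0.639588 + (-0.639588 − (-0.579465))/3 = -0.659629

-0.6596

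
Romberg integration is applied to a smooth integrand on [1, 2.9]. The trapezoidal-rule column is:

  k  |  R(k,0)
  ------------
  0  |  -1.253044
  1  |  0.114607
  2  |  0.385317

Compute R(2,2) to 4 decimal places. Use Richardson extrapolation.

Richardson extrapolation on the trapezoidal column (denominator 4−1=3):
R(1,1) = (4·0.114607 − (-1.253044)) / 3 = 0.570491
R(2,1) = (4·0.385317 − 0.114607) / 3 = 0.475554
R(2,2) = 0.475554 + (0.475554 − 0.570491)/15 = 0.469225

0.4692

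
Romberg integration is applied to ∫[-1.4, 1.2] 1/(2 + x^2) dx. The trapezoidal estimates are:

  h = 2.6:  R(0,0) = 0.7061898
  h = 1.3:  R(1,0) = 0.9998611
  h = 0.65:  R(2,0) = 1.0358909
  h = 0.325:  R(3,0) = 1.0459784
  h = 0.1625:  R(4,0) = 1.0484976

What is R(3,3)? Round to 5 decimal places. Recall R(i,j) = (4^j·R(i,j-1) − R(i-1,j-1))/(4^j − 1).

1.04951

R(1,1) = (4·0.9998611 − 0.7061898) / 3 = 1.0977515
R(2,1) = (4·1.0358909 − 0.9998611) / 3 = 1.0479008
R(3,1) = (4·1.0459784 − 1.0358909) / 3 = 1.0493409
R(2,2) = (16·1.0479008 − 1.0977515) / 15 = 1.0445774
R(3,2) = 1.0493409 + (1.0493409 − 1.0479008)/15 = 1.0494369
R(3,3) = (64·1.0494369 − 1.0445774) / 63 = 1.0495140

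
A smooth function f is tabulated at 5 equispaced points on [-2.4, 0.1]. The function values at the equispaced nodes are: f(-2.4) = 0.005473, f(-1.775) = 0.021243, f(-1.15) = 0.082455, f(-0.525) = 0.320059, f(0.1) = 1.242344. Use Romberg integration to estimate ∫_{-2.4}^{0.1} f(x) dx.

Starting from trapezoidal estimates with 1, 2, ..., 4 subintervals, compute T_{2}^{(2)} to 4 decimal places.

T_{0}^{(0)} (trapezoid, 1 panel, h=2.5000): 1.559771
T_{1}^{(0)} (trapezoid, 2 panels, h=1.2500): 0.882954
T_{2}^{(0)} (trapezoid, 4 panels, h=0.6250): 0.654791
T_{1}^{(1)} = 0.882954 + (0.882954 − 1.559771)/3 = 0.657348
T_{2}^{(1)} = 0.654791 + (0.654791 − 0.882954)/3 = 0.578737
T_{2}^{(2)} = 0.578737 + (0.578737 − 0.657348)/15 = 0.573496

0.5735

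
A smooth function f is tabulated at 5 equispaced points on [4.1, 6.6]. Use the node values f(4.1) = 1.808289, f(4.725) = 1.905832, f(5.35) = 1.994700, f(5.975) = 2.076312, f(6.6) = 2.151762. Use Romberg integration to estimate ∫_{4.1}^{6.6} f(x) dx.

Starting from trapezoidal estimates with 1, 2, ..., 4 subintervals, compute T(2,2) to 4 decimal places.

T(0,0) (trapezoid, 1 panel, h=2.5000): 4.950064
T(1,0) (trapezoid, 2 panels, h=1.2500): 4.968407
T(2,0) (trapezoid, 4 panels, h=0.6250): 4.973043
T(1,1) = 4.968407 + (4.968407 − 4.950064)/3 = 4.974521
T(2,1) = 4.973043 + (4.973043 − 4.968407)/3 = 4.974588
T(2,2) = 4.974588 + (4.974588 − 4.974521)/15 = 4.974592

4.9746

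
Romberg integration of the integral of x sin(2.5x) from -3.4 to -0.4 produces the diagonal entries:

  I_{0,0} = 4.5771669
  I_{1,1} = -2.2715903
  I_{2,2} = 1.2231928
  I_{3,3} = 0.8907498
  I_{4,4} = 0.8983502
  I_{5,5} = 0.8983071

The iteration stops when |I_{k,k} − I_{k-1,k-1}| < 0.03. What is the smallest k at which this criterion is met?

k = 4

|I_{1,1} − I_{0,0}| = 6.8487572 ≥ 0.03
|I_{2,2} − I_{1,1}| = 3.4947831 ≥ 0.03
|I_{3,3} − I_{2,2}| = 0.3324430 ≥ 0.03
|I_{4,4} − I_{3,3}| = 0.0076004 < 0.03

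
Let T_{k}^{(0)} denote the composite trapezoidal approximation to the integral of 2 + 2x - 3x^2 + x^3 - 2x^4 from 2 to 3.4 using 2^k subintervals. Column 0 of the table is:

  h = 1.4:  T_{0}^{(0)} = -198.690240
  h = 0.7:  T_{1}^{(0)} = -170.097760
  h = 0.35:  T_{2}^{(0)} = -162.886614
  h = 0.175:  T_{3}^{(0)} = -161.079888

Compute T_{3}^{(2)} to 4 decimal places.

T_{2}^{(1)} = (4·(-162.886614) − (-170.097760)) / 3 = -160.482899
T_{3}^{(1)} = (4·(-161.079888) − (-162.886614)) / 3 = -160.477646
T_{3}^{(2)} = -160.477646 + (-160.477646 − (-160.482899))/15 = -160.477296

-160.4773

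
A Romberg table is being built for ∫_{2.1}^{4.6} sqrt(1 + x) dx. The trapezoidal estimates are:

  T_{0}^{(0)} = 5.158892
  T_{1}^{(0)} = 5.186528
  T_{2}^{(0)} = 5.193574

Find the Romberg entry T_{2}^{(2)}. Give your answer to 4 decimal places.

T_{1}^{(1)} = (4·5.186528 − 5.158892) / 3 = 5.195740
T_{2}^{(1)} = (4·5.193574 − 5.186528) / 3 = 5.195923
T_{2}^{(2)} = 5.195923 + (5.195923 − 5.195740)/15 = 5.195935

5.1959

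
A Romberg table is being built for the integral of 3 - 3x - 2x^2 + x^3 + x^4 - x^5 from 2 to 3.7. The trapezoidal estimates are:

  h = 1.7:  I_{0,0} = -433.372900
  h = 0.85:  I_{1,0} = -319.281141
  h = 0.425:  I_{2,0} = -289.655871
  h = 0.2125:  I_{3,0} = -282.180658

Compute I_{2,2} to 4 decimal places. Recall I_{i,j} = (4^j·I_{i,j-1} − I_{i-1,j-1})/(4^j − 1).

-279.6828

Richardson extrapolation on the trapezoidal column (denominator 4−1=3):
I_{1,1} = (4·(-319.281141) − (-433.372900)) / 3 = -281.250555
I_{2,1} = (4·(-289.655871) − (-319.281141)) / 3 = -279.780781
I_{2,2} = -279.780781 + (-279.780781 − (-281.250555))/15 = -279.682796
(Column j=1 coincides with Simpson's rule on the same nodes.)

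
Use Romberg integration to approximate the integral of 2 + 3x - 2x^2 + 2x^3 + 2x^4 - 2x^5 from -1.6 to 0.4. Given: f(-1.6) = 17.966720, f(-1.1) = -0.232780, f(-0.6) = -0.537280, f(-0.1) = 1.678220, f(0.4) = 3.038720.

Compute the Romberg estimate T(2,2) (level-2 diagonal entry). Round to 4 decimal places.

4.1521

T(0,0) (trapezoid, 1 panel, h=2.0000): 21.005440
T(1,0) (trapezoid, 2 panels, h=1.0000): 9.965440
T(2,0) (trapezoid, 4 panels, h=0.5000): 5.705440
T(1,1) = 9.965440 + (9.965440 − 21.005440)/3 = 6.285440
T(2,1) = 5.705440 + (5.705440 − 9.965440)/3 = 4.285440
T(2,2) = 4.285440 + (4.285440 − 6.285440)/15 = 4.152107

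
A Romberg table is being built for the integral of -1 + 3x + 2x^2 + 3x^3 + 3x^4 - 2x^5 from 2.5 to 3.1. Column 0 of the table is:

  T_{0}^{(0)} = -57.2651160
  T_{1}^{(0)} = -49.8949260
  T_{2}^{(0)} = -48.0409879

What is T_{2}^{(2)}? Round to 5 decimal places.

-47.42200

Richardson extrapolation on the trapezoidal column (denominator 4−1=3):
T_{1}^{(1)} = -49.8949260 + (-49.8949260 − (-57.2651160))/3 = -47.4381960
T_{2}^{(1)} = -48.0409879 + (-48.0409879 − (-49.8949260))/3 = -47.4230085
T_{2}^{(2)} = (16·(-47.4230085) − (-47.4381960)) / 15 = -47.4219960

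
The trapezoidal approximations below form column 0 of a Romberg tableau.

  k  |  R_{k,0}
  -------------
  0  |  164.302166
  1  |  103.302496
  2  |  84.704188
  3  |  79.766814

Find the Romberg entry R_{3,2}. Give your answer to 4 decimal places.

78.0954

R_{2,1} = (4·84.704188 − 103.302496) / 3 = 78.504752
R_{3,1} = (4·79.766814 − 84.704188) / 3 = 78.121023
R_{3,2} = (16·78.121023 − 78.504752) / 15 = 78.095441
(Column j=1 coincides with Simpson's rule on the same nodes.)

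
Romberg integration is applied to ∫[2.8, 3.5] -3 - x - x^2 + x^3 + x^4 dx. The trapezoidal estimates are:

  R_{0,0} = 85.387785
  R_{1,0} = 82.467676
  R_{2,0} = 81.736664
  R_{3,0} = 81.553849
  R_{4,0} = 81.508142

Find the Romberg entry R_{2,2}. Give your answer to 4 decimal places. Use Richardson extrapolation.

81.4929

Richardson extrapolation on the trapezoidal column (denominator 4−1=3):
R_{1,1} = 82.467676 + (82.467676 − 85.387785)/3 = 81.494306
R_{2,1} = 81.736664 + (81.736664 − 82.467676)/3 = 81.492993
R_{2,2} = (16·81.492993 − 81.494306) / 15 = 81.492905
(Column j=1 coincides with Simpson's rule on the same nodes.)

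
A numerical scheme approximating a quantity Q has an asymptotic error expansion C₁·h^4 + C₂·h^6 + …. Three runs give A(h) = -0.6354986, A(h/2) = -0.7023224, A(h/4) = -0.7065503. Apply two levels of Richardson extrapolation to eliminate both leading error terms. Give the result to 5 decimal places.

-0.70683

First eliminate the h^4 term (factor 2^4 = 16):
  B₁ = (16·(-0.7023224) − (-0.6354986))/15 = -0.7067773
  B₂ = (16·(-0.7065503) − (-0.7023224))/15 = -0.7068322
Then eliminate the h^6 term (factor 2^6 = 64):
  (64·(-0.7068322) − (-0.7067773))/63 = -0.7068331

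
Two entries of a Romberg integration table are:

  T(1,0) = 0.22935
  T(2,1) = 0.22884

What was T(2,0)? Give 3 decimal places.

From T(2,1) = (4·T(2,0) − T(1,0))/3, solve for T(2,0):
4·T(2,0) = 3·0.22884 + 0.22935 = 0.91587
T(2,0) = 0.22897

0.229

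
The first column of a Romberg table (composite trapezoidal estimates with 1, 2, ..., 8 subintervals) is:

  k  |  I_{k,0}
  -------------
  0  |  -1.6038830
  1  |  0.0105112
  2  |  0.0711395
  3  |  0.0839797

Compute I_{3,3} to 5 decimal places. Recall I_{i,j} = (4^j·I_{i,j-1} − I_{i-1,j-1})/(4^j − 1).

0.08849

Richardson extrapolation on the trapezoidal column (denominator 4−1=3):
I_{1,1} = (4·0.0105112 − (-1.6038830)) / 3 = 0.5486426
I_{2,1} = (4·0.0711395 − 0.0105112) / 3 = 0.0913489
I_{3,1} = (4·0.0839797 − 0.0711395) / 3 = 0.0882598
I_{2,2} = 0.0913489 + (0.0913489 − 0.5486426)/15 = 0.0608627
I_{3,2} = 0.0882598 + (0.0882598 − 0.0913489)/15 = 0.0880539
I_{3,3} = (64·0.0880539 − 0.0608627) / 63 = 0.0884855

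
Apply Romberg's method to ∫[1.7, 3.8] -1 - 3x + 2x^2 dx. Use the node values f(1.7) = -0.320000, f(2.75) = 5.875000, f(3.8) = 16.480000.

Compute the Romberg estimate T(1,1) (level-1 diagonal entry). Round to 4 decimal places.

13.8810

T(0,0) (trapezoid, 1 panel, h=2.1000): 16.968000
T(1,0) (trapezoid, 2 panels, h=1.0500): 14.652750
T(1,1) = 14.652750 + (14.652750 − 16.968000)/3 = 13.881000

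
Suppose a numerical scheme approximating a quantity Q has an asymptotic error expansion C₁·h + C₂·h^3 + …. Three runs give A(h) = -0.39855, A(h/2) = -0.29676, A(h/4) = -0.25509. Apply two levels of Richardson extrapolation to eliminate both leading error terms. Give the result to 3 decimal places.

First eliminate the h term (factor 2^1 = 2):
  B₁ = (2·(-0.29676) − (-0.39855))/1 = -0.19497
  B₂ = (2·(-0.25509) − (-0.29676))/1 = -0.21342
Then eliminate the h^3 term (factor 2^3 = 8):
  (8·(-0.21342) − (-0.19497))/7 = -0.21606

-0.216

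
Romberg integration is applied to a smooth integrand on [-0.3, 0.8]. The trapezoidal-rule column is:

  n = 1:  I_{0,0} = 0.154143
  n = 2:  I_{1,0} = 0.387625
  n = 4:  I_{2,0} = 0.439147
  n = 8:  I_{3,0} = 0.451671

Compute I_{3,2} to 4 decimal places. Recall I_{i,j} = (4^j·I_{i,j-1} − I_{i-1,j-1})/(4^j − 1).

0.4558

Richardson extrapolation on the trapezoidal column (denominator 4−1=3):
I_{2,1} = 0.439147 + (0.439147 − 0.387625)/3 = 0.456321
I_{3,1} = (4·0.451671 − 0.439147) / 3 = 0.455846
I_{3,2} = (16·0.455846 − 0.456321) / 15 = 0.455814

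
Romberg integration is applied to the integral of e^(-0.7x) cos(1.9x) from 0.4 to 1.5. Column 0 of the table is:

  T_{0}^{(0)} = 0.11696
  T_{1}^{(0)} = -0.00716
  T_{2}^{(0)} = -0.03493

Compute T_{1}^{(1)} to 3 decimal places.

Richardson extrapolation on the trapezoidal column (denominator 4−1=3):
T_{1}^{(1)} = -0.00716 + (-0.00716 − 0.11696)/3 = -0.04853
(Column j=1 coincides with Simpson's rule on the same nodes.)

-0.049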